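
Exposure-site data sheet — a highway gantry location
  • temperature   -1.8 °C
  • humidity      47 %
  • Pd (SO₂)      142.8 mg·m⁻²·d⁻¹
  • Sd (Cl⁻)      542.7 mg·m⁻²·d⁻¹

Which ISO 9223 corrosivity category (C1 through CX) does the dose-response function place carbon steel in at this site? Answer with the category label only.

C3

carbon steel: T≤10 °C ⇒ hinge +0.150·(-1.8−10) = -1.7700
  SO₂ term: 1.77·142.8^0.52·exp(0.02·47-1.7700) = 10.19
  Sd branch = 0.102·Sd^0.62·e^(0.033·RH+0.04·T) = 22.2 μm/a
  sum: 10.19 + 22.2 → r_corr = 32.38 μm/a
ISO 9223 Table 2 (carbon steel): 25 < 32.4 ≤ 50 μm/a ⇒ C3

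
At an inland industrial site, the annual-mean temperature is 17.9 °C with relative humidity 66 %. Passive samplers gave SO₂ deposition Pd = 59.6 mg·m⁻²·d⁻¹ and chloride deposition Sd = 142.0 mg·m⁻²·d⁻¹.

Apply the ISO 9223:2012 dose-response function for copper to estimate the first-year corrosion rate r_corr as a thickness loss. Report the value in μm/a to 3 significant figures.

r_corr = 1.41 μm/a

copper: T>10 °C ⇒ hinge -0.080·(17.9−10) = -0.6320
  SO₂ term: 0.0053·59.6^0.26·exp(0.059·66-0.6320) = 0.4004
  Sd branch = 0.01025·Sd^0.27·e^(0.036·RH+0.049·T) = 1.011 μm/a
  r_corr = 0.4004 + 1.011 = 1.411 μm/a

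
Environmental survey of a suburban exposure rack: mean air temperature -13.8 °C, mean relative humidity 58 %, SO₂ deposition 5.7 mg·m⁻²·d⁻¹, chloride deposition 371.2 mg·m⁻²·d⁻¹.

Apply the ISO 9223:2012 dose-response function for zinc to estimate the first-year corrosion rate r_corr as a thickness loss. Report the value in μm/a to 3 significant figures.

zinc: f(T) = +0.038·(T−10) [T≤10 °C] = -0.9044
  SO₂ term: 0.0129·5.7^0.44·exp(0.046·58-0.9044) = 0.1618
  Sd branch = 0.0175·Sd^0.57·e^(0.008·RH+0.085·T) = 0.2511 μm/a
  r_corr = 0.1618 + 0.2511 = 0.4129 μm/a

r_corr = 0.413 μm/a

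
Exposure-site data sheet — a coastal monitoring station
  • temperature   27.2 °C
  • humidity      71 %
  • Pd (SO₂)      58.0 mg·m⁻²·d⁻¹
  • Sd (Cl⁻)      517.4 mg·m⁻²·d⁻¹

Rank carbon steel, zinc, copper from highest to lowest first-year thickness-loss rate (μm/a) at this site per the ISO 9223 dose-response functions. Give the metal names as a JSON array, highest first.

carbon steel: temperature factor f = -0.054·(17.2) = -0.9288
  SO₂ term: 1.77·58.0^0.52·exp(0.02·71-0.9288) = 23.89
  Sd branch = 0.102·Sd^0.62·e^(0.033·RH+0.04·T) = 151.8 μm/a
  r_corr = 23.89 + 151.8 = 175.7 μm/a
zinc: T>10 °C ⇒ hinge -0.071·(27.2−10) = -1.2212
  SO₂ term: 0.0129·58.0^0.44·exp(0.046·71-1.2212) = 0.595
  Cl⁻ term: 0.0175·517.4^0.57·exp(0.008·71+0.085·27.2) = 10.98
  sum: 0.595 + 10.98 → r_corr = 11.58 μm/a
copper: f(T) = -0.080·(T−10) [T>10 °C] = -1.3760
  SO₂ term: 0.0053·58.0^0.26·exp(0.059·71-1.3760) = 0.2538
  Cl⁻ term: 0.01025·517.4^0.27·exp(0.036·71+0.049·27.2) = 2.706
  r_corr = 0.2538 + 2.706 = 2.96 μm/a
Ordering by μm/a: carbon steel (176) > zinc (11.6) > copper (2.96)

["carbon steel", "zinc", "copper"]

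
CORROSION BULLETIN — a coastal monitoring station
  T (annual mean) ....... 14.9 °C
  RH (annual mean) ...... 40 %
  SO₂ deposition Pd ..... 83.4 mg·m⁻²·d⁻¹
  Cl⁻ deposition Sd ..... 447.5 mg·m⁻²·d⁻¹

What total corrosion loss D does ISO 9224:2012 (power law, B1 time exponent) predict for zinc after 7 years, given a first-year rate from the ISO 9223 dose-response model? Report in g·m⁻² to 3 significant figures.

zinc: temperature factor f = -0.071·(4.9) = -0.3479
  SO₂ term: 0.0129·83.4^0.44·exp(0.046·40-0.3479) = 0.4017
  Sd branch = 0.0175·Sd^0.57·e^(0.008·RH+0.085·T) = 2.773 μm/a
  r_corr = 0.4017 + 2.773 = 3.175 μm/a
Power-law: D(7) = r_corr · 7^0.813
  D(7) = 3.175 × 7^0.813 = 3.175 × 4.865 = 15.45 μm
  Mass loss = 15.45 μm × 7.14 g/cm³ = 110.3 g·m⁻²

D(7) = 110 g·m⁻²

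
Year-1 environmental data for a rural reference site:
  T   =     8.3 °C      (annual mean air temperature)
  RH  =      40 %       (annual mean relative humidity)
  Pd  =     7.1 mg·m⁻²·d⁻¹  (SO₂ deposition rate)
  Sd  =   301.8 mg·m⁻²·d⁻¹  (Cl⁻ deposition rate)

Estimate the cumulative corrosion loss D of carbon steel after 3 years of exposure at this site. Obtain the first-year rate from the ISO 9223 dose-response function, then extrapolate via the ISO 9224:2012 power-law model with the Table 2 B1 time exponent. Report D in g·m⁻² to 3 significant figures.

D(3) = 374 g·m⁻²

carbon steel: temperature factor f = +0.150·(-1.7) = -0.2550
  Pd branch = 1.77·Pd^0.52·e^(0.02·RH+f) = 8.459 μm/a
  Cl⁻ term: 0.102·301.8^0.62·exp(0.033·40+0.04·8.3) = 18.34
  r_corr = 8.459 + 18.34 = 26.8 μm/a
Long-term exponent b (ISO 9224 Table 2, B1) = 0.523
  D(3) = 26.8 × 3^0.523 = 26.8 × 1.776 = 47.61 μm
  Mass loss = 47.61 μm × 7.85 g/cm³ = 373.7 g·m⁻²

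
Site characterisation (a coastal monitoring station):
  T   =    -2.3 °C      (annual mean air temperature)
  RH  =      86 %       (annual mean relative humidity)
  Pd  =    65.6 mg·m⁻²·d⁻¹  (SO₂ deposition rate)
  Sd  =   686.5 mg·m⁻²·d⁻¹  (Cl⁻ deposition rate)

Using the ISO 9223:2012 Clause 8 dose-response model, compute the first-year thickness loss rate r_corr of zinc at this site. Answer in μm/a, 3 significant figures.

r_corr = 3.85 μm/a

zinc: temperature factor f = +0.038·(-12.3) = -0.4674
  sulphur-dioxide contribution → 2.661 μm/a
  chloride contribution → 1.185 μm/a
  total first-year rate 3.847 μm/a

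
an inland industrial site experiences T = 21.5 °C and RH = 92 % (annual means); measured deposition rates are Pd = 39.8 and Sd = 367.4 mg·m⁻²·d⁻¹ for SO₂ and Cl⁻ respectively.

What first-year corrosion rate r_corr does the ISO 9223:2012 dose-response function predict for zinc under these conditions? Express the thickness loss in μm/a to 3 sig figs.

zinc: T>10 °C ⇒ hinge -0.071·(21.5−10) = -0.8165
  SO₂ term: 0.0129·39.8^0.44·exp(0.046·92-0.8165) = 1.986
  Sd branch = 0.0175·Sd^0.57·e^(0.008·RH+0.085·T) = 6.584 μm/a
  sum: 1.986 + 6.584 → r_corr = 8.569 μm/a

r_corr = 8.57 μm/a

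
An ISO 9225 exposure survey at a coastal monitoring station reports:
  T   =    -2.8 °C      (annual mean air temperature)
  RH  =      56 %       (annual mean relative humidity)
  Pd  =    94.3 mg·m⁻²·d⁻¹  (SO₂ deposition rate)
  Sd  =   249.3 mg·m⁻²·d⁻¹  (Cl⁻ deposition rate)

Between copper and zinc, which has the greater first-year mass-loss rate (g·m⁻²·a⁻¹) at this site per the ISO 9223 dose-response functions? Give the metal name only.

copper: f(T) = +0.126·(T−10) [T≤10 °C] = -1.6128
  Pd branch = 0.0053·Pd^0.26·e^(0.059·RH+f) = 0.09378 μm/a
  Sd branch = 0.01025·Sd^0.27·e^(0.036·RH+0.049·T) = 0.2977 μm/a
  sum: 0.09378 + 0.2977 → r_corr = 0.3915 μm/a
  mass loss = 0.3915 μm/a × 8.96 g/cm³ = 3.508 g·m⁻²·a⁻¹
zinc: temperature factor f = +0.038·(-12.8) = -0.4864
  Pd branch = 0.0129·Pd^0.44·e^(0.046·RH+f) = 0.7707 μm/a
  Sd branch = 0.0175·Sd^0.57·e^(0.008·RH+0.085·T) = 0.5016 μm/a
  sum: 0.7707 + 0.5016 → r_corr = 1.272 μm/a
  mass loss = 1.272 μm/a × 7.14 g/cm³ = 9.084 g·m⁻²·a⁻¹
Ordering by g·m⁻²·a⁻¹: zinc (9.08) > copper (3.51)

zinc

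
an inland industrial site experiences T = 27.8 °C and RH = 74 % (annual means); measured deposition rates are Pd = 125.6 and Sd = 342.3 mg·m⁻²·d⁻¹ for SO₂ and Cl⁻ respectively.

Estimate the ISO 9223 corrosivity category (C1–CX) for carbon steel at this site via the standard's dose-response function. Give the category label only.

C5

carbon steel: f(T) = -0.054·(T−10) [T>10 °C] = -0.9612
  SO₂ term: 1.77·125.6^0.52·exp(0.02·74-0.9612) = 36.71
  Cl⁻ term: 0.102·342.3^0.62·exp(0.033·74+0.04·27.8) = 132.9
  r_corr = 36.71 + 132.9 = 169.6 μm/a
170 μm/a falls in (80, 200] for carbon steel → category C5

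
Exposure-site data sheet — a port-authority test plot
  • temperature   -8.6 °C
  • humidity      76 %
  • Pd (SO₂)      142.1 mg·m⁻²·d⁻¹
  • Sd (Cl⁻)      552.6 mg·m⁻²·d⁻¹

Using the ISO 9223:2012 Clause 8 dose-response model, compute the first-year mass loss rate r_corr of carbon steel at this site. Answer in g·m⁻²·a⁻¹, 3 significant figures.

r_corr = 401 g·m⁻²·a⁻¹

carbon steel: T≤10 °C ⇒ hinge +0.150·(-8.6−10) = -2.7900
  sulphur-dioxide contribution → 6.543 μm/a
  chloride contribution → 44.54 μm/a
  total first-year rate 51.08 μm/a
Convert to mass loss: 51.08 μm/a × 7.85 g/cm³ = 401 g·m⁻²·a⁻¹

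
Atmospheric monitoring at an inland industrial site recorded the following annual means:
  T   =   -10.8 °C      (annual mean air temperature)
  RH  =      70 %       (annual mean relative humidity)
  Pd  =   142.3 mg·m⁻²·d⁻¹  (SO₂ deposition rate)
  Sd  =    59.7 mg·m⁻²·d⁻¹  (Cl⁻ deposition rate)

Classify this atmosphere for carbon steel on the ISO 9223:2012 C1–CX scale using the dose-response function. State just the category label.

carbon steel: T≤10 °C ⇒ hinge +0.150·(-10.8−10) = -3.1200
  sulphur-dioxide contribution → 4.175 μm/a
  chloride contribution → 8.42 μm/a
  total first-year rate 12.59 μm/a
Category bounds: 1.3…25 μm/a bracket r_corr ⇒ C2

C2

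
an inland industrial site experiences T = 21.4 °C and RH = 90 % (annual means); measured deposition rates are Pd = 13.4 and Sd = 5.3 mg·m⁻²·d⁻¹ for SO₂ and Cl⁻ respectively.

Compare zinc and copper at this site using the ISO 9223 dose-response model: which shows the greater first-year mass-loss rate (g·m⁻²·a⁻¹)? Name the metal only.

zinc: T>10 °C ⇒ hinge -0.071·(21.4−10) = -0.8094
  Pd branch = 0.0129·Pd^0.44·e^(0.046·RH+f) = 1.13 μm/a
  Sd branch = 0.0175·Sd^0.57·e^(0.008·RH+0.085·T) = 0.5735 μm/a
  sum: 1.13 + 0.5735 → r_corr = 1.703 μm/a
  mass loss = 1.703 μm/a × 7.14 g/cm³ = 12.16 g·m⁻²·a⁻¹
copper: T>10 °C ⇒ hinge -0.080·(21.4−10) = -0.9120
  Pd branch = 0.0053·Pd^0.26·e^(0.059·RH+f) = 0.846 μm/a
  Sd branch = 0.01025·Sd^0.27·e^(0.036·RH+0.049·T) = 1.172 μm/a
  r_corr = 0.846 + 1.172 = 2.018 μm/a
  mass loss = 2.018 μm/a × 8.96 g/cm³ = 18.08 g·m⁻²·a⁻¹
Ordering by g·m⁻²·a⁻¹: copper (18.1) > zinc (12.2)

copper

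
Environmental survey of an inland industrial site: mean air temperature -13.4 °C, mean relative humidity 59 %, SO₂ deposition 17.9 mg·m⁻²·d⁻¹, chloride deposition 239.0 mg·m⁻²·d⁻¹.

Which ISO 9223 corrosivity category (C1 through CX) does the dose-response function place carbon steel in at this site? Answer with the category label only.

carbon steel: f(T) = +0.150·(T−10) [T≤10 °C] = -3.5100
  sulphur-dioxide contribution → 0.7719 μm/a
  chloride contribution → 12.47 μm/a
  ⇒ r_corr(carbon steel) = 13.25 μm/a
ISO 9223 Table 2 (carbon steel): 1.3 < 13.2 ≤ 25 μm/a ⇒ C2

C2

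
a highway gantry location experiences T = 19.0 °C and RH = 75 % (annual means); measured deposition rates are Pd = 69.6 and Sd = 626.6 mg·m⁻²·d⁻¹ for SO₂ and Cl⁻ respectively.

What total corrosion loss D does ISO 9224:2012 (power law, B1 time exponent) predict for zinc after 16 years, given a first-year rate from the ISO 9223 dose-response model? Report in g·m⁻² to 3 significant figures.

zinc: f(T) = -0.071·(T−10) [T>10 °C] = -0.6390
  SO₂ term: 0.0129·69.6^0.44·exp(0.046·75-0.6390) = 1.387
  Sd branch = 0.0175·Sd^0.57·e^(0.008·RH+0.085·T) = 6.299 μm/a
  sum: 1.387 + 6.299 → r_corr = 7.686 μm/a
Long-term exponent b (ISO 9224 Table 2, B1) = 0.813
  D(16) = 7.686 × 16^0.813 = 7.686 × 9.527 = 73.23 μm
  Mass loss = 73.23 μm × 7.14 g/cm³ = 522.8 g·m⁻²

D(16) = 523 g·m⁻²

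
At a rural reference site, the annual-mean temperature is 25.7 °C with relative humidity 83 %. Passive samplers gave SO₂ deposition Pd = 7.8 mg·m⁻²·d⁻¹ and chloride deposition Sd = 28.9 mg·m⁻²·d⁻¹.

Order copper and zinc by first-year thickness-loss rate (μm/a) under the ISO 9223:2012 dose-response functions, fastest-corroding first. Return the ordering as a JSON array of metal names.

copper: T>10 °C ⇒ hinge -0.080·(25.7−10) = -1.2560
  sulphur-dioxide contribution → 0.3447 μm/a
  chloride contribution → 1.777 μm/a
  ⇒ r_corr(copper) = 2.122 μm/a
zinc: f(T) = -0.071·(T−10) [T>10 °C] = -1.1147
  sulphur-dioxide contribution → 0.4755 μm/a
  chloride contribution → 2.055 μm/a
  total first-year rate 2.531 μm/a
Ordering by μm/a: zinc (2.53) > copper (2.12)

["zinc", "copper"]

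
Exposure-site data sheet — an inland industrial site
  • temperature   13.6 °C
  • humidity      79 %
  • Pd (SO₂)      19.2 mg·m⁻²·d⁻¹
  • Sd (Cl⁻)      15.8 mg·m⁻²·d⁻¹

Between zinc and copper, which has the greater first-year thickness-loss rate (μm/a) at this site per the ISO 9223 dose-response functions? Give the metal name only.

zinc

zinc: T>10 °C ⇒ hinge -0.071·(13.6−10) = -0.2556
  SO₂ term: 0.0129·19.2^0.44·exp(0.046·79-0.2556) = 1.388
  Cl⁻ term: 0.0175·15.8^0.57·exp(0.008·79+0.085·13.6) = 0.5044
  r_corr = 1.388 + 0.5044 = 1.893 μm/a
copper: temperature factor f = -0.080·(3.6) = -0.2880
  Pd branch = 0.0053·Pd^0.26·e^(0.059·RH+f) = 0.9059 μm/a
  Sd branch = 0.01025·Sd^0.27·e^(0.036·RH+0.049·T) = 0.7226 μm/a
  sum: 0.9059 + 0.7226 → r_corr = 1.629 μm/a
Ordering by μm/a: zinc (1.89) > copper (1.63)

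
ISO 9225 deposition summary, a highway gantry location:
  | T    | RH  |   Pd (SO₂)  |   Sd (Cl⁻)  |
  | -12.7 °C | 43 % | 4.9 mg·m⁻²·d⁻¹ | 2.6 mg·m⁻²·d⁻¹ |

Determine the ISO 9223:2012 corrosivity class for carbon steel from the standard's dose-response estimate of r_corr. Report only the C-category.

C1

carbon steel: temperature factor f = +0.150·(-22.7) = -3.4050
  Pd branch = 1.77·Pd^0.52·e^(0.02·RH+f) = 0.3174 μm/a
  Cl⁻ term: 0.102·2.6^0.62·exp(0.033·43+0.04·-12.7) = 0.4587
  r_corr = 0.3174 + 0.4587 = 0.7761 μm/a
Category bounds: 0…1.3 μm/a bracket r_corr ⇒ C1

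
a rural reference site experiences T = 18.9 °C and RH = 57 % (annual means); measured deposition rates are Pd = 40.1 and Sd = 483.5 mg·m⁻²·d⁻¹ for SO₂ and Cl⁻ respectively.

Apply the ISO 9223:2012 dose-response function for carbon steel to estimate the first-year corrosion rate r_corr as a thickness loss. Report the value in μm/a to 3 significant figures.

r_corr = 89.1 μm/a

carbon steel: f(T) = -0.054·(T−10) [T>10 °C] = -0.4806
  sulphur-dioxide contribution → 23.33 μm/a
  chloride contribution → 65.79 μm/a
  ⇒ r_corr(carbon steel) = 89.12 μm/a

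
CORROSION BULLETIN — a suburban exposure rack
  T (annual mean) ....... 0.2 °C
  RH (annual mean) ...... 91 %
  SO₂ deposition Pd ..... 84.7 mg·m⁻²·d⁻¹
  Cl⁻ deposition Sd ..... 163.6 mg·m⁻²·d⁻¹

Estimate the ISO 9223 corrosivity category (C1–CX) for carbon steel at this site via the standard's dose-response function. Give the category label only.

carbon steel: temperature factor f = +0.150·(-9.8) = -1.4700
  sulphur-dioxide contribution → 25.26 μm/a
  chloride contribution → 48.84 μm/a
  ⇒ r_corr(carbon steel) = 74.11 μm/a
ISO 9223 Table 2 (carbon steel): 50 < 74.1 ≤ 80 μm/a ⇒ C4

C4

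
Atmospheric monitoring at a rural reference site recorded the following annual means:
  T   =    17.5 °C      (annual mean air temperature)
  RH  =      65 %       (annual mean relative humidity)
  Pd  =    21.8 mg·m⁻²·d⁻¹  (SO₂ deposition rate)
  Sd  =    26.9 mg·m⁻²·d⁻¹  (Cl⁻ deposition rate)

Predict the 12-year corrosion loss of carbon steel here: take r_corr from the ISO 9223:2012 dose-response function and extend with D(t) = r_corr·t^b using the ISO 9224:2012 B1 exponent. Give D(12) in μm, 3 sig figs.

carbon steel: f(T) = -0.054·(T−10) [T>10 °C] = -0.4050
  Pd branch = 1.77·Pd^0.52·e^(0.02·RH+f) = 21.51 μm/a
  Cl⁻ term: 0.102·26.9^0.62·exp(0.033·65+0.04·17.5) = 13.51
  r_corr = 21.51 + 13.51 = 35.02 μm/a
ISO 9224: D(t) = r_corr · t^b with b = 0.523 (carbon steel, B1)
  D(12) = 35.02 × 12^0.523 = 35.02 × 3.668 = 128.4 μm

D(12) = 128 μm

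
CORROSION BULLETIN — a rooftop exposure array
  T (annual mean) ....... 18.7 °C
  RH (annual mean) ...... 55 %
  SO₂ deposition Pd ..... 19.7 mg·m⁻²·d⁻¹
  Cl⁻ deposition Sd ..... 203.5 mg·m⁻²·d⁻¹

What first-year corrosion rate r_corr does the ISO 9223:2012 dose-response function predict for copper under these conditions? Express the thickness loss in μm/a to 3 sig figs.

r_corr = 0.927 μm/a

copper: f(T) = -0.080·(T−10) [T>10 °C] = -0.6960
  Pd branch = 0.0053·Pd^0.26·e^(0.059·RH+f) = 0.1472 μm/a
  Sd branch = 0.01025·Sd^0.27·e^(0.036·RH+0.049·T) = 0.7796 μm/a
  sum: 0.1472 + 0.7796 → r_corr = 0.9268 μm/a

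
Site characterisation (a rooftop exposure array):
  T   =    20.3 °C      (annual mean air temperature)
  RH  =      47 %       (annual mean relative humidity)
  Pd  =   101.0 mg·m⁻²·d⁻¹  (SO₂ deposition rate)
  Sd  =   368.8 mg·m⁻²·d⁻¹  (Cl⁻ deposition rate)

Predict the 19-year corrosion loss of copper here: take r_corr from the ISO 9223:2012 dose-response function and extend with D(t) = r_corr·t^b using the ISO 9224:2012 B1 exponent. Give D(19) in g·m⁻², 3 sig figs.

D(19) = 55.3 g·m⁻²

copper: f(T) = -0.080·(T−10) [T>10 °C] = -0.8240
  SO₂ term: 0.0053·101.0^0.26·exp(0.059·47-0.8240) = 0.1235
  Cl⁻ term: 0.01025·368.8^0.27·exp(0.036·47+0.049·20.3) = 0.7423
  r_corr = 0.1235 + 0.7423 = 0.8658 μm/a
Power-law: D(19) = r_corr · 19^0.667
  D(19) = 0.8658 × 19^0.667 = 0.8658 × 7.127 = 6.171 μm
  Mass loss = 6.171 μm × 8.96 g/cm³ = 55.29 g·m⁻²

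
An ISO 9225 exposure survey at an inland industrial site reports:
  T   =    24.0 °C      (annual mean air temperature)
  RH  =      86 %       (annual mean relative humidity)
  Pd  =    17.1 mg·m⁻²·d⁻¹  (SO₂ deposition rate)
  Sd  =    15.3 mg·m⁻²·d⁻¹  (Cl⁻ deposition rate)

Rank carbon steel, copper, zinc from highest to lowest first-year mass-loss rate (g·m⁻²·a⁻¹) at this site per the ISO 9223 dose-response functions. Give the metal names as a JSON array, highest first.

["carbon steel", "copper", "zinc"]

carbon steel: f(T) = -0.054·(T−10) [T>10 °C] = -0.7560
  sulphur-dioxide contribution → 20.31 μm/a
  chloride contribution → 24.69 μm/a
  total first-year rate 45.01 μm/a
  mass loss = 45.01 μm/a × 7.85 g/cm³ = 353.3 g·m⁻²·a⁻¹
copper: temperature factor f = -0.080·(14.0) = -1.1200
  sulphur-dioxide contribution → 0.5782 μm/a
  chloride contribution → 1.534 μm/a
  ⇒ r_corr(copper) = 2.112 μm/a
  mass loss = 2.112 μm/a × 8.96 g/cm³ = 18.93 g·m⁻²·a⁻¹
zinc: temperature factor f = -0.071·(14.0) = -0.9940
  sulphur-dioxide contribution → 0.8699 μm/a
  chloride contribution → 1.268 μm/a
  ⇒ r_corr(zinc) = 2.138 μm/a
  mass loss = 2.138 μm/a × 7.14 g/cm³ = 15.26 g·m⁻²·a⁻¹
Ordering by g·m⁻²·a⁻¹: carbon steel (353) > copper (18.9) > zinc (15.3)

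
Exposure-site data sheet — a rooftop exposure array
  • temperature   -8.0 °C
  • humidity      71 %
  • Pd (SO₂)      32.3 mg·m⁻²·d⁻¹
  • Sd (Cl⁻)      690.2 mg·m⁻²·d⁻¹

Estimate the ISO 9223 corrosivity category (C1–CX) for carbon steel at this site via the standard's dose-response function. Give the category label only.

C3

carbon steel: f(T) = +0.150·(T−10) [T≤10 °C] = -2.7000
  SO₂ term: 1.77·32.3^0.52·exp(0.02·71-2.7000) = 2.998
  Sd branch = 0.102·Sd^0.62·e^(0.033·RH+0.04·T) = 44.4 μm/a
  r_corr = 2.998 + 44.4 = 47.39 μm/a
47.4 μm/a falls in (25, 50] for carbon steel → category C3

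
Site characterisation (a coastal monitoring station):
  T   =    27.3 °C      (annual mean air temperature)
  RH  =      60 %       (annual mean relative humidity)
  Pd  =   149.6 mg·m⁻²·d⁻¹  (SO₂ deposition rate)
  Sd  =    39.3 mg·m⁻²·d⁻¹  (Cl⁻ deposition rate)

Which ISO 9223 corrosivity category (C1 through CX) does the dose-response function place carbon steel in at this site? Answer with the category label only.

C4

carbon steel: temperature factor f = -0.054·(17.3) = -0.9342
  sulphur-dioxide contribution → 31.22 μm/a
  chloride contribution → 21.44 μm/a
  total first-year rate 52.66 μm/a
ISO 9223 Table 2 (carbon steel): 50 < 52.7 ≤ 80 μm/a ⇒ C4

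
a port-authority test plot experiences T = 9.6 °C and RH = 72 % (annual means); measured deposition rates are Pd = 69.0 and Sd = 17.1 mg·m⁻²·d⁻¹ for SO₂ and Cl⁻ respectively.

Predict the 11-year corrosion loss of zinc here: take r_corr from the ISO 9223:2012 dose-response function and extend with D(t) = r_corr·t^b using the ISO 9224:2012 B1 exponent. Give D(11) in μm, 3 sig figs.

D(11) = 18.3 μm

zinc: f(T) = +0.038·(T−10) [T≤10 °C] = -0.0152
  Pd branch = 0.0129·Pd^0.44·e^(0.046·RH+f) = 2.246 μm/a
  Sd branch = 0.0175·Sd^0.57·e^(0.008·RH+0.085·T) = 0.3551 μm/a
  sum: 2.246 + 0.3551 → r_corr = 2.601 μm/a
Long-term exponent b (ISO 9224 Table 2, B1) = 0.813
  D(11) = 2.601 × 11^0.813 = 2.601 × 7.025 = 18.28 μm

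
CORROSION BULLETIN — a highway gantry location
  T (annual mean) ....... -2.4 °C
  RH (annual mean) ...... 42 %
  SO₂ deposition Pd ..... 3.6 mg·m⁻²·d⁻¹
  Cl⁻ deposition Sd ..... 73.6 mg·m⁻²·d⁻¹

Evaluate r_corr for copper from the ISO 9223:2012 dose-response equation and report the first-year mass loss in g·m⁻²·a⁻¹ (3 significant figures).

copper: temperature factor f = +0.126·(-12.4) = -1.5624
  sulphur-dioxide contribution → 0.01847 μm/a
  chloride contribution → 0.1319 μm/a
  total first-year rate 0.1504 μm/a
Convert to mass loss: 0.1504 μm/a × 8.96 g/cm³ = 1.348 g·m⁻²·a⁻¹

r_corr = 1.35 g·m⁻²·a⁻¹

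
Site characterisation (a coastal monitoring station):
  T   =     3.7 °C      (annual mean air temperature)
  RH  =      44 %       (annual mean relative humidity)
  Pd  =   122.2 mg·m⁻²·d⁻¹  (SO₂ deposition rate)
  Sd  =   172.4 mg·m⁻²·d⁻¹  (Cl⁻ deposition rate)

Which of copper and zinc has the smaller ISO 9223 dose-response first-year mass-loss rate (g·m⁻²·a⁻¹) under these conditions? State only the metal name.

copper: temperature factor f = +0.126·(-6.3) = -0.7938
  sulphur-dioxide contribution → 0.1121 μm/a
  chloride contribution → 0.2406 μm/a
  ⇒ r_corr(copper) = 0.3527 μm/a
  mass loss = 0.3527 μm/a × 8.96 g/cm³ = 3.16 g·m⁻²·a⁻¹
zinc: T≤10 °C ⇒ hinge +0.038·(3.7−10) = -0.2394
  sulphur-dioxide contribution → 0.6367 μm/a
  chloride contribution → 0.6417 μm/a
  ⇒ r_corr(zinc) = 1.278 μm/a
  mass loss = 1.278 μm/a × 7.14 g/cm³ = 9.128 g·m⁻²·a⁻¹
Ordering by g·m⁻²·a⁻¹: zinc (9.13) > copper (3.16)

copper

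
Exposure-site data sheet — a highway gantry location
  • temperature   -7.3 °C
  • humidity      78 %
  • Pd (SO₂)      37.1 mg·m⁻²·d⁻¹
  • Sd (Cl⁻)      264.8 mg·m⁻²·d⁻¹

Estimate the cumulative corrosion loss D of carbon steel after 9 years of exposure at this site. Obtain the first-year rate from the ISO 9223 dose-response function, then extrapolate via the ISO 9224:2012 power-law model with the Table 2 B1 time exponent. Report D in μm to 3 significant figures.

carbon steel: f(T) = +0.150·(T−10) [T≤10 °C] = -2.5950
  Pd branch = 1.77·Pd^0.52·e^(0.02·RH+f) = 4.117 μm/a
  Cl⁻ term: 0.102·264.8^0.62·exp(0.033·78+0.04·-7.3) = 31.76
  r_corr = 4.117 + 31.76 = 35.88 μm/a
ISO 9224: D(t) = r_corr · t^b with b = 0.523 (carbon steel, B1)
  D(9) = 35.88 × 9^0.523 = 35.88 × 3.156 = 113.2 μm

D(9) = 113 μm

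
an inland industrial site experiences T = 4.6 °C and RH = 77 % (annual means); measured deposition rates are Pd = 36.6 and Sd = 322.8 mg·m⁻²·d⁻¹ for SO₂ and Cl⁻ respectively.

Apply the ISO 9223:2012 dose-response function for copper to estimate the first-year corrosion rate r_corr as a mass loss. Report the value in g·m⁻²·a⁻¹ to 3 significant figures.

copper: f(T) = +0.126·(T−10) [T≤10 °C] = -0.6804
  sulphur-dioxide contribution → 0.6431 μm/a
  chloride contribution → 0.977 μm/a
  ⇒ r_corr(copper) = 1.62 μm/a
Convert to mass loss: 1.62 μm/a × 8.96 g/cm³ = 14.52 g·m⁻²·a⁻¹

r_corr = 14.5 g·m⁻²·a⁻¹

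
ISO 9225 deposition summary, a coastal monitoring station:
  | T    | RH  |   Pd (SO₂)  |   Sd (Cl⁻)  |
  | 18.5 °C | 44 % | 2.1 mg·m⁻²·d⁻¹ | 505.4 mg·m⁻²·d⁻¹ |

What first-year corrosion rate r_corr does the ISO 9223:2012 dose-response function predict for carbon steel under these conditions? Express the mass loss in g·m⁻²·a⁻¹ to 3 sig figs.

carbon steel: T>10 °C ⇒ hinge -0.054·(18.5−10) = -0.4590
  Pd branch = 1.77·Pd^0.52·e^(0.02·RH+f) = 3.966 μm/a
  Cl⁻ term: 0.102·505.4^0.62·exp(0.033·44+0.04·18.5) = 43.33
  r_corr = 3.966 + 43.33 = 47.3 μm/a
Convert to mass loss: 47.3 μm/a × 7.85 g/cm³ = 371.3 g·m⁻²·a⁻¹

r_corr = 371 g·m⁻²·a⁻¹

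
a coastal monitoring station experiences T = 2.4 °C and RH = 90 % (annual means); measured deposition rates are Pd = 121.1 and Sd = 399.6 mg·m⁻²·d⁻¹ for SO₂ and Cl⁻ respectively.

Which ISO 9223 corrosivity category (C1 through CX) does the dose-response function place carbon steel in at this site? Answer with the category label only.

carbon steel: T≤10 °C ⇒ hinge +0.150·(2.4−10) = -1.1400
  sulphur-dioxide contribution → 41.48 μm/a
  chloride contribution → 89.77 μm/a
  total first-year rate 131.3 μm/a
ISO 9223 Table 2 (carbon steel): 80 < 131 ≤ 200 μm/a ⇒ C5

C5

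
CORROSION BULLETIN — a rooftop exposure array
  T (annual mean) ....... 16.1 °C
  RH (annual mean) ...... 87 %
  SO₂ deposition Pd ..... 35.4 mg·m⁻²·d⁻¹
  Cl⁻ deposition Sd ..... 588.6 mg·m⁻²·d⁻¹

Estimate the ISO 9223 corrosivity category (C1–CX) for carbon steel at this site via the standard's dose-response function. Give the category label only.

CX

carbon steel: f(T) = -0.054·(T−10) [T>10 °C] = -0.3294
  SO₂ term: 1.77·35.4^0.52·exp(0.02·87-0.3294) = 46.35
  Cl⁻ term: 0.102·588.6^0.62·exp(0.033·87+0.04·16.1) = 178.8
  r_corr = 46.35 + 178.8 = 225.2 μm/a
Category bounds: 200…700 μm/a bracket r_corr ⇒ CX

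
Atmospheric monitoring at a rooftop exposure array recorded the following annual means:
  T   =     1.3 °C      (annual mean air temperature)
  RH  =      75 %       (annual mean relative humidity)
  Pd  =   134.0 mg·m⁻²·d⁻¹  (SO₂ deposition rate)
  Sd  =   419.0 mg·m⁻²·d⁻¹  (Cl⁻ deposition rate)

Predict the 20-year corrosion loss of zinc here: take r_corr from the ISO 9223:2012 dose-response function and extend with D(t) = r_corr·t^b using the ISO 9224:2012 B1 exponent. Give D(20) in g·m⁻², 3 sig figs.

D(20) = 296 g·m⁻²

zinc: temperature factor f = +0.038·(-8.7) = -0.3306
  sulphur-dioxide contribution → 2.519 μm/a
  chloride contribution → 1.112 μm/a
  total first-year rate 3.632 μm/a
Long-term exponent b (ISO 9224 Table 2, B1) = 0.813
  D(20) = 3.632 × 20^0.813 = 3.632 × 11.42 = 41.48 μm
  Mass loss = 41.48 μm × 7.14 g/cm³ = 296.2 g·m⁻²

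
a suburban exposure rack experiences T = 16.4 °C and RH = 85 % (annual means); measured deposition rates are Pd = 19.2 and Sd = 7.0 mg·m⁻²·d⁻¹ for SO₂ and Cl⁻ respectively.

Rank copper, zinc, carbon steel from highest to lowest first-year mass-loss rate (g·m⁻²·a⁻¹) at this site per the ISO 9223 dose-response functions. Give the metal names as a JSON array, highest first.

["carbon steel", "copper", "zinc"]

copper: f(T) = -0.080·(T−10) [T>10 °C] = -0.5120
  sulphur-dioxide contribution → 1.032 μm/a
  chloride contribution → 0.8257 μm/a
  total first-year rate 1.857 μm/a
  mass loss = 1.857 μm/a × 8.96 g/cm³ = 16.64 g·m⁻²·a⁻¹
zinc: T>10 °C ⇒ hinge -0.071·(16.4−10) = -0.4544
  sulphur-dioxide contribution → 1.5 μm/a
  chloride contribution → 0.4222 μm/a
  total first-year rate 1.922 μm/a
  mass loss = 1.922 μm/a × 7.14 g/cm³ = 13.72 g·m⁻²·a⁻¹
carbon steel: temperature factor f = -0.054·(6.4) = -0.3456
  sulphur-dioxide contribution → 31.88 μm/a
  chloride contribution → 10.86 μm/a
  total first-year rate 42.73 μm/a
  mass loss = 42.73 μm/a × 7.85 g/cm³ = 335.5 g·m⁻²·a⁻¹
Ordering by g·m⁻²·a⁻¹: carbon steel (335) > copper (16.6) > zinc (13.7)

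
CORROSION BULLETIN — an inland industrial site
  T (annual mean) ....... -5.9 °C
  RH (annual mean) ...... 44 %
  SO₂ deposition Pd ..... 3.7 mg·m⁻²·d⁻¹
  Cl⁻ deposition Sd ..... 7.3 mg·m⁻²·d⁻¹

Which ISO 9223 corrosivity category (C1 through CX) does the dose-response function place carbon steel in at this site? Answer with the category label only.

carbon steel: T≤10 °C ⇒ hinge +0.150·(-5.9−10) = -2.3850
  sulphur-dioxide contribution → 0.7759 μm/a
  chloride contribution → 1.18 μm/a
  ⇒ r_corr(carbon steel) = 1.956 μm/a
1.96 μm/a falls in (1.3, 25] for carbon steel → category C2

C2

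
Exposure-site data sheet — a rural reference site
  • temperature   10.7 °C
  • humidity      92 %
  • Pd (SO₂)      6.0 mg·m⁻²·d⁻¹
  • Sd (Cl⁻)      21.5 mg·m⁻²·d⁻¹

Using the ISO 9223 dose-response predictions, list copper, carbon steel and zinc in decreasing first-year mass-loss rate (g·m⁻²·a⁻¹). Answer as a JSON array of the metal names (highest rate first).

copper: f(T) = -0.080·(T−10) [T>10 °C] = -0.0560
  sulphur-dioxide contribution → 1.818 μm/a
  chloride contribution → 1.088 μm/a
  total first-year rate 2.906 μm/a
  mass loss = 2.906 μm/a × 8.96 g/cm³ = 26.04 g·m⁻²·a⁻¹
carbon steel: f(T) = -0.054·(T−10) [T>10 °C] = -0.0378
  sulphur-dioxide contribution → 27.25 μm/a
  chloride contribution → 21.83 μm/a
  ⇒ r_corr(carbon steel) = 49.08 μm/a
  mass loss = 49.08 μm/a × 7.85 g/cm³ = 385.3 g·m⁻²·a⁻¹
zinc: T>10 °C ⇒ hinge -0.071·(10.7−10) = -0.0497
  sulphur-dioxide contribution → 1.859 μm/a
  chloride contribution → 0.5214 μm/a
  ⇒ r_corr(zinc) = 2.381 μm/a
  mass loss = 2.381 μm/a × 7.14 g/cm³ = 17 g·m⁻²·a⁻¹
Ordering by g·m⁻²·a⁻¹: carbon steel (385) > copper (26) > zinc (17)

["carbon steel", "copper", "zinc"]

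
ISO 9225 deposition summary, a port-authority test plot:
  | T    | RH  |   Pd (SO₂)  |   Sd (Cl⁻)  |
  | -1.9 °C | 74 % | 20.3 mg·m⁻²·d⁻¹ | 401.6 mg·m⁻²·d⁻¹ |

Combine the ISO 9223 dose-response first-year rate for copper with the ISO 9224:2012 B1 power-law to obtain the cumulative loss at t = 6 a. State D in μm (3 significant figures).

D(6) = 2.91 μm

copper: f(T) = +0.126·(T−10) [T≤10 °C] = -1.4994
  sulphur-dioxide contribution → 0.2038 μm/a
  chloride contribution → 0.6765 μm/a
  total first-year rate 0.8803 μm/a
Power-law: D(6) = r_corr · 6^0.667
  D(6) = 0.8803 × 6^0.667 = 0.8803 × 3.304 = 2.908 μm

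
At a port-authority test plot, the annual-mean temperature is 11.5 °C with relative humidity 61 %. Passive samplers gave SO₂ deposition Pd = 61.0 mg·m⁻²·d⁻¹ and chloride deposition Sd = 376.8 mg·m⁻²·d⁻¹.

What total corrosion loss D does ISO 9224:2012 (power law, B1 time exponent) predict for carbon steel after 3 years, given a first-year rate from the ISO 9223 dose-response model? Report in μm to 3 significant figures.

carbon steel: f(T) = -0.054·(T−10) [T>10 °C] = -0.0810
  SO₂ term: 1.77·61.0^0.52·exp(0.02·61-0.0810) = 46.88
  Sd branch = 0.102·Sd^0.62·e^(0.033·RH+0.04·T) = 47.84 μm/a
  sum: 46.88 + 47.84 → r_corr = 94.72 μm/a
Power-law: D(3) = r_corr · 3^0.523
  D(3) = 94.72 × 3^0.523 = 94.72 × 1.776 = 168.3 μm

D(3) = 168 μm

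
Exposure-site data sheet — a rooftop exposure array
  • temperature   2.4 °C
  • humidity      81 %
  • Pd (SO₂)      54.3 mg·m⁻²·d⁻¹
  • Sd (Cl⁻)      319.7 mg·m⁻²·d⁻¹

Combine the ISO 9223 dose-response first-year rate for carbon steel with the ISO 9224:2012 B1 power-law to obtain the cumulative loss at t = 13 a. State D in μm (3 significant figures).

D(13) = 309 μm

carbon steel: temperature factor f = +0.150·(-7.6) = -1.1400
  Pd branch = 1.77·Pd^0.52·e^(0.02·RH+f) = 22.83 μm/a
  Sd branch = 0.102·Sd^0.62·e^(0.033·RH+0.04·T) = 58.09 μm/a
  sum: 22.83 + 58.09 → r_corr = 80.92 μm/a
Long-term exponent b (ISO 9224 Table 2, B1) = 0.523
  D(13) = 80.92 × 13^0.523 = 80.92 × 3.825 = 309.5 μm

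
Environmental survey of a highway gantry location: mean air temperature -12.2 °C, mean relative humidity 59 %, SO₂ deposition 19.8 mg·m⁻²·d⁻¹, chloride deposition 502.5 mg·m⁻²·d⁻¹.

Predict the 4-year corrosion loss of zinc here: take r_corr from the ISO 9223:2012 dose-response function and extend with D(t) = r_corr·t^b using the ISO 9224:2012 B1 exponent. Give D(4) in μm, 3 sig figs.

zinc: T≤10 °C ⇒ hinge +0.038·(-12.2−10) = -0.8436
  sulphur-dioxide contribution → 0.3115 μm/a
  chloride contribution → 0.3446 μm/a
  total first-year rate 0.6561 μm/a
Long-term exponent b (ISO 9224 Table 2, B1) = 0.813
  D(4) = 0.6561 × 4^0.813 = 0.6561 × 3.087 = 2.025 μm

D(4) = 2.03 μm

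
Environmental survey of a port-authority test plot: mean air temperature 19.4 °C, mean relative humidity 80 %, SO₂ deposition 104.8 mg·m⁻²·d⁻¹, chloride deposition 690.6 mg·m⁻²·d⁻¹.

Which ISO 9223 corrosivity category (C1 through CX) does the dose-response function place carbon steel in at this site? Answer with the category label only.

carbon steel: f(T) = -0.054·(T−10) [T>10 °C] = -0.5076
  SO₂ term: 1.77·104.8^0.52·exp(0.02·80-0.5076) = 59.29
  Cl⁻ term: 0.102·690.6^0.62·exp(0.033·80+0.04·19.4) = 178.8
  sum: 59.29 + 178.8 → r_corr = 238.1 μm/a
Category bounds: 200…700 μm/a bracket r_corr ⇒ CX

CX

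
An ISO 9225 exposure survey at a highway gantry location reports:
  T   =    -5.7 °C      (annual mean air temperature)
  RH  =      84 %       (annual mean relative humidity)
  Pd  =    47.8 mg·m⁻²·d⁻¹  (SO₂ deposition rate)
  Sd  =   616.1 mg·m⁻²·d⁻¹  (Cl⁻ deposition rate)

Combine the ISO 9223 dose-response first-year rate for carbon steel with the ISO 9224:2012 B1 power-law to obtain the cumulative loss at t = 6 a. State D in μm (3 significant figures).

carbon steel: T≤10 °C ⇒ hinge +0.150·(-5.7−10) = -2.3550
  sulphur-dioxide contribution → 6.732 μm/a
  chloride contribution → 69.67 μm/a
  ⇒ r_corr(carbon steel) = 76.4 μm/a
Long-term exponent b (ISO 9224 Table 2, B1) = 0.523
  D(6) = 76.4 × 6^0.523 = 76.4 × 2.553 = 195 μm

D(6) = 195 μm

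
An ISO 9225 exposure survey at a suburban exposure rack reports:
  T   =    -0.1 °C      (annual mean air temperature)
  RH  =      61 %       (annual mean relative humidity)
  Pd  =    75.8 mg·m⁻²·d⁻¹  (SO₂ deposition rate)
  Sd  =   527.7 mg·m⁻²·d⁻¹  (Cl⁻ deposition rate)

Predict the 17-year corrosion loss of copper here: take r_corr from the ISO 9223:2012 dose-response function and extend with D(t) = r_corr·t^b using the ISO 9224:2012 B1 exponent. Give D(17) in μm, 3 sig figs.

copper: temperature factor f = +0.126·(-10.1) = -1.2726
  sulphur-dioxide contribution → 0.1672 μm/a
  chloride contribution → 0.4981 μm/a
  ⇒ r_corr(copper) = 0.6654 μm/a
Power-law: D(17) = r_corr · 17^0.667
  D(17) = 0.6654 × 17^0.667 = 0.6654 × 6.618 = 4.403 μm

D(17) = 4.40 μm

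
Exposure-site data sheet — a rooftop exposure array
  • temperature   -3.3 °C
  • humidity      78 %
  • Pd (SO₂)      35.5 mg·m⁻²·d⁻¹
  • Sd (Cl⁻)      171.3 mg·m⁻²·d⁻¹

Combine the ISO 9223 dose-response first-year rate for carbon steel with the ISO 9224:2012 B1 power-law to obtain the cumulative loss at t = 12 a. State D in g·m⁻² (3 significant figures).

carbon steel: temperature factor f = +0.150·(-13.3) = -1.9950
  SO₂ term: 1.77·35.5^0.52·exp(0.02·78-1.9950) = 7.331
  Cl⁻ term: 0.102·171.3^0.62·exp(0.033·78+0.04·-3.3) = 28.45
  sum: 7.331 + 28.45 → r_corr = 35.78 μm/a
Power-law: D(12) = r_corr · 12^0.523
  D(12) = 35.78 × 12^0.523 = 35.78 × 3.668 = 131.2 μm
  Mass loss = 131.2 μm × 7.85 g/cm³ = 1030 g·m⁻²

D(12) = 1.03e+03 g·m⁻²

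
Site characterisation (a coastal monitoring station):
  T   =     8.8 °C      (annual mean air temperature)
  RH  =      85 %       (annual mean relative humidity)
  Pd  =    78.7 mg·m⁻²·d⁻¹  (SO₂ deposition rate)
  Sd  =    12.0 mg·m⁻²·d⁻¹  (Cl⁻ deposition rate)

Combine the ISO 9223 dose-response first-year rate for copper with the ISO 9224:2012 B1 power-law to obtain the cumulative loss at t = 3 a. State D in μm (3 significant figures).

copper: f(T) = +0.126·(T−10) [T≤10 °C] = -0.1512
  Pd branch = 0.0053·Pd^0.26·e^(0.059·RH+f) = 2.136 μm/a
  Cl⁻ term: 0.01025·12.0^0.27·exp(0.036·85+0.049·8.8) = 0.6581
  r_corr = 2.136 + 0.6581 = 2.794 μm/a
Long-term exponent b (ISO 9224 Table 2, B1) = 0.667
  D(3) = 2.794 × 3^0.667 = 2.794 × 2.081 = 5.814 μm

D(3) = 5.81 μm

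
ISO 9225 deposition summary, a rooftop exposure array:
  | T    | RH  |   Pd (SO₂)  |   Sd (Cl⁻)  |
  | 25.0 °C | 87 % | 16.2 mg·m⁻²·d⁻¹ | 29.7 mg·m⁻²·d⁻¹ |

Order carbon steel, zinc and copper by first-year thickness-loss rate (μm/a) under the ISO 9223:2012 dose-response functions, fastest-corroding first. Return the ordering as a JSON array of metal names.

carbon steel: T>10 °C ⇒ hinge -0.054·(25.0−10) = -0.8100
  SO₂ term: 1.77·16.2^0.52·exp(0.02·87-0.8100) = 19.09
  Cl⁻ term: 0.102·29.7^0.62·exp(0.033·87+0.04·25.0) = 40.07
  sum: 19.09 + 40.07 → r_corr = 59.16 μm/a
zinc: T>10 °C ⇒ hinge -0.071·(25.0−10) = -1.0650
  SO₂ term: 0.0129·16.2^0.44·exp(0.046·87-1.0650) = 0.8285
  Sd branch = 0.0175·Sd^0.57·e^(0.008·RH+0.085·T) = 2.031 μm/a
  r_corr = 0.8285 + 2.031 = 2.859 μm/a
copper: T>10 °C ⇒ hinge -0.080·(25.0−10) = -1.2000
  SO₂ term: 0.0053·16.2^0.26·exp(0.059·87-1.2000) = 0.5583
  Cl⁻ term: 0.01025·29.7^0.27·exp(0.036·87+0.049·25.0) = 1.998
  r_corr = 0.5583 + 1.998 = 2.556 μm/a
Ordering by μm/a: carbon steel (59.2) > zinc (2.86) > copper (2.56)

["carbon steel", "zinc", "copper"]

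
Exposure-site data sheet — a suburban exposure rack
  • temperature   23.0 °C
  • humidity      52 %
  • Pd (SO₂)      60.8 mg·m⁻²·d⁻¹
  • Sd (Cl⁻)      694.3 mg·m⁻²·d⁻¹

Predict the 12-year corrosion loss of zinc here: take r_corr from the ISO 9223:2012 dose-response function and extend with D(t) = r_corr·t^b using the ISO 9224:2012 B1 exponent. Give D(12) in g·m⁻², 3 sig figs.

zinc: T>10 °C ⇒ hinge -0.071·(23.0−10) = -0.9230
  SO₂ term: 0.0129·60.8^0.44·exp(0.046·52-0.9230) = 0.3416
  Cl⁻ term: 0.0175·694.3^0.57·exp(0.008·52+0.085·23.0) = 7.806
  sum: 0.3416 + 7.806 → r_corr = 8.148 μm/a
Long-term exponent b (ISO 9224 Table 2, B1) = 0.813
  D(12) = 8.148 × 12^0.813 = 8.148 × 7.54 = 61.43 μm
  Mass loss = 61.43 μm × 7.14 g/cm³ = 438.6 g·m⁻²

D(12) = 439 g·m⁻²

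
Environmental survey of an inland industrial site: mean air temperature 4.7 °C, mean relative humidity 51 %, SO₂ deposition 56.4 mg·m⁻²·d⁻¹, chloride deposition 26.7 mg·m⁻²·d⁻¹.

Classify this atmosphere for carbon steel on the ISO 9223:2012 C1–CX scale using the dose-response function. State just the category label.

C2

carbon steel: f(T) = +0.150·(T−10) [T≤10 °C] = -0.7950
  sulphur-dioxide contribution → 18.04 μm/a
  chloride contribution → 5.077 μm/a
  total first-year rate 23.12 μm/a
23.1 μm/a falls in (1.3, 25] for carbon steel → category C2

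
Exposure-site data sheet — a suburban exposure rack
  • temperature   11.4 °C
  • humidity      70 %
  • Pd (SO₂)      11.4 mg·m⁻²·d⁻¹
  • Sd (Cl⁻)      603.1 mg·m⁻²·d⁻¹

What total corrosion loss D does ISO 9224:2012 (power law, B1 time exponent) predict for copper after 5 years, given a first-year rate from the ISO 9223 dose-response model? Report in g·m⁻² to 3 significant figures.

copper: temperature factor f = -0.080·(1.4) = -0.1120
  Pd branch = 0.0053·Pd^0.26·e^(0.059·RH+f) = 0.5547 μm/a
  Sd branch = 0.01025·Sd^0.27·e^(0.036·RH+0.049·T) = 1.254 μm/a
  sum: 0.5547 + 1.254 → r_corr = 1.809 μm/a
Long-term exponent b (ISO 9224 Table 2, B1) = 0.667
  D(5) = 1.809 × 5^0.667 = 1.809 × 2.926 = 5.293 μm
  Mass loss = 5.293 μm × 8.96 g/cm³ = 47.42 g·m⁻²

D(5) = 47.4 g·m⁻²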